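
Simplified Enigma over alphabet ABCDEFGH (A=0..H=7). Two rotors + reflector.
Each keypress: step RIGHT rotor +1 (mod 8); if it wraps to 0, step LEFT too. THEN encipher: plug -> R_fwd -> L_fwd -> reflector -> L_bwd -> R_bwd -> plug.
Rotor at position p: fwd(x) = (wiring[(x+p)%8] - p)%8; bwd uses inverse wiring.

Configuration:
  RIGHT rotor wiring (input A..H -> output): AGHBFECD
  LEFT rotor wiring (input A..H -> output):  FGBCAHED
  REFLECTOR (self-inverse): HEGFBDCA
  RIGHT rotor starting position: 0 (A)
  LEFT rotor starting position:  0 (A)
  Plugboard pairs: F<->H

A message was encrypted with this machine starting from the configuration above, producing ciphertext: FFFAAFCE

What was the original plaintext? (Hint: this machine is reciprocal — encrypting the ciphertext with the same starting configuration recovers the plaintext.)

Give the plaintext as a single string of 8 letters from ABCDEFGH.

Answer: CAHGFCDA

Derivation:
Char 1 ('F'): step: R->1, L=0; F->plug->H->R->H->L->D->refl->F->L'->A->R'->C->plug->C
Char 2 ('F'): step: R->2, L=0; F->plug->H->R->E->L->A->refl->H->L'->F->R'->A->plug->A
Char 3 ('F'): step: R->3, L=0; F->plug->H->R->E->L->A->refl->H->L'->F->R'->F->plug->H
Char 4 ('A'): step: R->4, L=0; A->plug->A->R->B->L->G->refl->C->L'->D->R'->G->plug->G
Char 5 ('A'): step: R->5, L=0; A->plug->A->R->H->L->D->refl->F->L'->A->R'->H->plug->F
Char 6 ('F'): step: R->6, L=0; F->plug->H->R->G->L->E->refl->B->L'->C->R'->C->plug->C
Char 7 ('C'): step: R->7, L=0; C->plug->C->R->H->L->D->refl->F->L'->A->R'->D->plug->D
Char 8 ('E'): step: R->0, L->1 (L advanced); E->plug->E->R->F->L->D->refl->F->L'->A->R'->A->plug->A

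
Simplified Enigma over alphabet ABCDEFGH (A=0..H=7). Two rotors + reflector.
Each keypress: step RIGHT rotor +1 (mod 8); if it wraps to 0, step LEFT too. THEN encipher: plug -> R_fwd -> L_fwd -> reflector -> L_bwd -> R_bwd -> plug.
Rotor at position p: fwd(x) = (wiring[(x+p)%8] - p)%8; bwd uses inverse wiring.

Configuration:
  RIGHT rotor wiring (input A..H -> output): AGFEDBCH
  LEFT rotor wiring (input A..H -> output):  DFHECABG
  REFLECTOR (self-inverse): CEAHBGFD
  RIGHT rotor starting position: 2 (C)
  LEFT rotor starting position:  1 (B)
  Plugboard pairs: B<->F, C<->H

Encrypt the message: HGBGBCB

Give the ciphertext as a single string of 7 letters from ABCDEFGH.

Char 1 ('H'): step: R->3, L=1; H->plug->C->R->G->L->F->refl->G->L'->B->R'->A->plug->A
Char 2 ('G'): step: R->4, L=1; G->plug->G->R->B->L->G->refl->F->L'->G->R'->C->plug->H
Char 3 ('B'): step: R->5, L=1; B->plug->F->R->A->L->E->refl->B->L'->D->R'->D->plug->D
Char 4 ('G'): step: R->6, L=1; G->plug->G->R->F->L->A->refl->C->L'->H->R'->E->plug->E
Char 5 ('B'): step: R->7, L=1; B->plug->F->R->E->L->H->refl->D->L'->C->R'->G->plug->G
Char 6 ('C'): step: R->0, L->2 (L advanced); C->plug->H->R->H->L->D->refl->H->L'->E->R'->D->plug->D
Char 7 ('B'): step: R->1, L=2; B->plug->F->R->B->L->C->refl->A->L'->C->R'->D->plug->D

Answer: AHDEGDD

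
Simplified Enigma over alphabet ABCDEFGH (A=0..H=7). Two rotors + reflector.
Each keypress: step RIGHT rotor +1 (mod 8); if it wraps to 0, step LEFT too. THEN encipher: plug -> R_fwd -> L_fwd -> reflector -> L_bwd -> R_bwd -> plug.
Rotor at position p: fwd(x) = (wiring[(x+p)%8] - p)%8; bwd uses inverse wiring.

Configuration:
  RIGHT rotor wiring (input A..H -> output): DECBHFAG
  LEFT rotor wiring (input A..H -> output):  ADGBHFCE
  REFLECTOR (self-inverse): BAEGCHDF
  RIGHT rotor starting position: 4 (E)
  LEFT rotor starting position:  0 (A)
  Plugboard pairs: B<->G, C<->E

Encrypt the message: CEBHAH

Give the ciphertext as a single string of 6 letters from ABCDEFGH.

Answer: DCAADE

Derivation:
Char 1 ('C'): step: R->5, L=0; C->plug->E->R->H->L->E->refl->C->L'->G->R'->D->plug->D
Char 2 ('E'): step: R->6, L=0; E->plug->C->R->F->L->F->refl->H->L'->E->R'->E->plug->C
Char 3 ('B'): step: R->7, L=0; B->plug->G->R->G->L->C->refl->E->L'->H->R'->A->plug->A
Char 4 ('H'): step: R->0, L->1 (L advanced); H->plug->H->R->G->L->D->refl->G->L'->D->R'->A->plug->A
Char 5 ('A'): step: R->1, L=1; A->plug->A->R->D->L->G->refl->D->L'->G->R'->D->plug->D
Char 6 ('H'): step: R->2, L=1; H->plug->H->R->C->L->A->refl->B->L'->F->R'->C->plug->E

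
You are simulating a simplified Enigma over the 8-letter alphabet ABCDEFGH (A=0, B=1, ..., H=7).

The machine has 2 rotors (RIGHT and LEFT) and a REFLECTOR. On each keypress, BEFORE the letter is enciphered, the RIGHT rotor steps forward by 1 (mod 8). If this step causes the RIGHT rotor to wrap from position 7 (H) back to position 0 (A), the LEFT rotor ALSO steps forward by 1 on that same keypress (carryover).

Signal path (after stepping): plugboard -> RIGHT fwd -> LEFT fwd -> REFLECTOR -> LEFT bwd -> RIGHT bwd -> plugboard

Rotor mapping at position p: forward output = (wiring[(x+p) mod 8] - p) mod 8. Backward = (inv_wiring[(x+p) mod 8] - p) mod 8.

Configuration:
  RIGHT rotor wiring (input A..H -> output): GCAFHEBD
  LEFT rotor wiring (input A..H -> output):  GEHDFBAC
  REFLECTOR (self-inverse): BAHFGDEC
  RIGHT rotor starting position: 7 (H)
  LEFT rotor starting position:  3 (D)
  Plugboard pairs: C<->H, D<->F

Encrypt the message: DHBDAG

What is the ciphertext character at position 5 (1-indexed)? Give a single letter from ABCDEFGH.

Char 1 ('D'): step: R->0, L->4 (L advanced); D->plug->F->R->E->L->C->refl->H->L'->H->R'->E->plug->E
Char 2 ('H'): step: R->1, L=4; H->plug->C->R->E->L->C->refl->H->L'->H->R'->B->plug->B
Char 3 ('B'): step: R->2, L=4; B->plug->B->R->D->L->G->refl->E->L'->C->R'->D->plug->F
Char 4 ('D'): step: R->3, L=4; D->plug->F->R->D->L->G->refl->E->L'->C->R'->A->plug->A
Char 5 ('A'): step: R->4, L=4; A->plug->A->R->D->L->G->refl->E->L'->C->R'->E->plug->E

E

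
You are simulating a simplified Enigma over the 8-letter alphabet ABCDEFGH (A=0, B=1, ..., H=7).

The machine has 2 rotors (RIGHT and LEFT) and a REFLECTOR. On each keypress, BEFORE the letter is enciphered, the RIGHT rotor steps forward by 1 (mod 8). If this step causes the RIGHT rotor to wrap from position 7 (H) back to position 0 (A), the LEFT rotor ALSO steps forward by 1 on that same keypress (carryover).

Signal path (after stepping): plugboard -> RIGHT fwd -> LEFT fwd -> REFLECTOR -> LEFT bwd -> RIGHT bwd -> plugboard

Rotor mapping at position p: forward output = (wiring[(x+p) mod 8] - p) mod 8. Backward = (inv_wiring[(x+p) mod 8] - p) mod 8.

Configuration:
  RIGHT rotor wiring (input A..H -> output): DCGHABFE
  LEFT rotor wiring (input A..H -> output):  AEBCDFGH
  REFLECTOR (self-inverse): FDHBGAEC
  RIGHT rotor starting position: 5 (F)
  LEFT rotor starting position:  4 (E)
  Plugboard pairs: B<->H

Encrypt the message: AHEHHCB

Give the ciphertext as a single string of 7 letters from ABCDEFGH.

Char 1 ('A'): step: R->6, L=4; A->plug->A->R->H->L->G->refl->E->L'->E->R'->D->plug->D
Char 2 ('H'): step: R->7, L=4; H->plug->B->R->E->L->E->refl->G->L'->H->R'->D->plug->D
Char 3 ('E'): step: R->0, L->5 (L advanced); E->plug->E->R->A->L->A->refl->F->L'->G->R'->C->plug->C
Char 4 ('H'): step: R->1, L=5; H->plug->B->R->F->L->E->refl->G->L'->H->R'->D->plug->D
Char 5 ('H'): step: R->2, L=5; H->plug->B->R->F->L->E->refl->G->L'->H->R'->D->plug->D
Char 6 ('C'): step: R->3, L=5; C->plug->C->R->G->L->F->refl->A->L'->A->R'->F->plug->F
Char 7 ('B'): step: R->4, L=5; B->plug->H->R->D->L->D->refl->B->L'->B->R'->C->plug->C

Answer: DDCDDFC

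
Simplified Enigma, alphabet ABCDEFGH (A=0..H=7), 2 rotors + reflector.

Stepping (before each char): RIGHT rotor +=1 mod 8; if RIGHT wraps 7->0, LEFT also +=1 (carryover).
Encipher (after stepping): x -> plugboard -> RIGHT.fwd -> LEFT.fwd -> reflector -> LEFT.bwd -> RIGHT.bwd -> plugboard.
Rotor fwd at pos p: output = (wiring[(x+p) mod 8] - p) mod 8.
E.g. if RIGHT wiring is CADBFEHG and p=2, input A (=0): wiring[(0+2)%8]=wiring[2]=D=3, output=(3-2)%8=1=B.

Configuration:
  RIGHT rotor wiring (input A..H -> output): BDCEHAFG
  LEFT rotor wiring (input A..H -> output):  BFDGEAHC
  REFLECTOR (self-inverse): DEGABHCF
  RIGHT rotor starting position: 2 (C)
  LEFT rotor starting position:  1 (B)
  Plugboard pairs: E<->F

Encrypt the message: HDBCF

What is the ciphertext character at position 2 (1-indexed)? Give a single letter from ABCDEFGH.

Char 1 ('H'): step: R->3, L=1; H->plug->H->R->H->L->A->refl->D->L'->D->R'->E->plug->F
Char 2 ('D'): step: R->4, L=1; D->plug->D->R->C->L->F->refl->H->L'->E->R'->B->plug->B

B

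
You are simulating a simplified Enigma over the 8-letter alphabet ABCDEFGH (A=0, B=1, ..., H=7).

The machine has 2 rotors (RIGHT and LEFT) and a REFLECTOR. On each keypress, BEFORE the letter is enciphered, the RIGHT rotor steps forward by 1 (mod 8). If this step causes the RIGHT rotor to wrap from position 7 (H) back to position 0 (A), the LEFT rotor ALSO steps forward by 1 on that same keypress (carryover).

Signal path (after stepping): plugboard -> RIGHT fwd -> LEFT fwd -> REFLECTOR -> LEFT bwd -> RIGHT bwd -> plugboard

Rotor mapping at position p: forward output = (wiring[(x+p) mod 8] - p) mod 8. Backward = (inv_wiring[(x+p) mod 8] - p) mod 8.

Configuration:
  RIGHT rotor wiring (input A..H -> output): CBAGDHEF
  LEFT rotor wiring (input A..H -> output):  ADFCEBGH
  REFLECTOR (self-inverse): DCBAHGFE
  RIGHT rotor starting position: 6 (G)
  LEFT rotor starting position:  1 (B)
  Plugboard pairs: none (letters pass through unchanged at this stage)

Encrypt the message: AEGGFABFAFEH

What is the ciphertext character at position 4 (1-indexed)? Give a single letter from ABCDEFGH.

Char 1 ('A'): step: R->7, L=1; A->plug->A->R->G->L->G->refl->F->L'->F->R'->H->plug->H
Char 2 ('E'): step: R->0, L->2 (L advanced); E->plug->E->R->D->L->H->refl->E->L'->E->R'->G->plug->G
Char 3 ('G'): step: R->1, L=2; G->plug->G->R->E->L->E->refl->H->L'->D->R'->F->plug->F
Char 4 ('G'): step: R->2, L=2; G->plug->G->R->A->L->D->refl->A->L'->B->R'->C->plug->C

C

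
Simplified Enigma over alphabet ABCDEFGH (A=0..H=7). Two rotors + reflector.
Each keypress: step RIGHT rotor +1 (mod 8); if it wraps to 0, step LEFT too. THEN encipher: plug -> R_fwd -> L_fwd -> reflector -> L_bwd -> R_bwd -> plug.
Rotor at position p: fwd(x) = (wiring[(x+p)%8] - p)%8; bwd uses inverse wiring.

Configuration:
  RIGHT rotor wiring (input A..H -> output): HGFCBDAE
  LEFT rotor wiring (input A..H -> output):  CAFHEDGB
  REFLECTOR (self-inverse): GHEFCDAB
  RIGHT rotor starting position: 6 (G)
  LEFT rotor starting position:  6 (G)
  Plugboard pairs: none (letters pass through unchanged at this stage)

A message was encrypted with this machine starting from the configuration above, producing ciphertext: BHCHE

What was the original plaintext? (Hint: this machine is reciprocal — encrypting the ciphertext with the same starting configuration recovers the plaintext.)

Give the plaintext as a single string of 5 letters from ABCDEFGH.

Char 1 ('B'): step: R->7, L=6; B->plug->B->R->A->L->A->refl->G->L'->G->R'->D->plug->D
Char 2 ('H'): step: R->0, L->7 (L advanced); H->plug->H->R->E->L->A->refl->G->L'->D->R'->F->plug->F
Char 3 ('C'): step: R->1, L=7; C->plug->C->R->B->L->D->refl->F->L'->F->R'->A->plug->A
Char 4 ('H'): step: R->2, L=7; H->plug->H->R->E->L->A->refl->G->L'->D->R'->A->plug->A
Char 5 ('E'): step: R->3, L=7; E->plug->E->R->B->L->D->refl->F->L'->F->R'->D->plug->D

Answer: DFAAD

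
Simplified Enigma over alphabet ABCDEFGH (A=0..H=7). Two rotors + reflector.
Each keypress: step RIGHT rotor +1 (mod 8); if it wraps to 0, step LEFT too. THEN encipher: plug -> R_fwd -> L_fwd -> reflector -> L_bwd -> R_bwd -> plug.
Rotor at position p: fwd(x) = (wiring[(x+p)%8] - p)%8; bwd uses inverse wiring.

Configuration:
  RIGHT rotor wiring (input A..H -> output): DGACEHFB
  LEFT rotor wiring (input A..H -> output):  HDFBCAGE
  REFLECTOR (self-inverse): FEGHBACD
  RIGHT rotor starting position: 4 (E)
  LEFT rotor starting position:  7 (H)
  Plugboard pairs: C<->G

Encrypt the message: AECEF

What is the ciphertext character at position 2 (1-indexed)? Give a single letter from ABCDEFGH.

Char 1 ('A'): step: R->5, L=7; A->plug->A->R->C->L->E->refl->B->L'->G->R'->D->plug->D
Char 2 ('E'): step: R->6, L=7; E->plug->E->R->C->L->E->refl->B->L'->G->R'->G->plug->C

C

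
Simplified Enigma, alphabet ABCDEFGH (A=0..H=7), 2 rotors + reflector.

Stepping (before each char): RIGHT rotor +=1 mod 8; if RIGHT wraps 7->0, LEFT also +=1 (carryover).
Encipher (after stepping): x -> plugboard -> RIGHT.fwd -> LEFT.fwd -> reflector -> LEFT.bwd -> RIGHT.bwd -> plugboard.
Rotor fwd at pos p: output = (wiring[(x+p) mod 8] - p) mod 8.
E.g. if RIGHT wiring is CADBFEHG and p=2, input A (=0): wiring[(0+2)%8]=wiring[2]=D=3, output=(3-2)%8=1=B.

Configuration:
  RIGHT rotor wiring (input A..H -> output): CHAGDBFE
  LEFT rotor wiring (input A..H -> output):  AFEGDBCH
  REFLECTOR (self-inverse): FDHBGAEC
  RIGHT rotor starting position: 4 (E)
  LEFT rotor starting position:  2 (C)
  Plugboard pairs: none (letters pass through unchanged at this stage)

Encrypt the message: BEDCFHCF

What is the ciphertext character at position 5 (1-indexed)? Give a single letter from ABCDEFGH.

Char 1 ('B'): step: R->5, L=2; B->plug->B->R->A->L->C->refl->H->L'->D->R'->F->plug->F
Char 2 ('E'): step: R->6, L=2; E->plug->E->R->C->L->B->refl->D->L'->H->R'->A->plug->A
Char 3 ('D'): step: R->7, L=2; D->plug->D->R->B->L->E->refl->G->L'->G->R'->H->plug->H
Char 4 ('C'): step: R->0, L->3 (L advanced); C->plug->C->R->A->L->D->refl->B->L'->H->R'->B->plug->B
Char 5 ('F'): step: R->1, L=3; F->plug->F->R->E->L->E->refl->G->L'->C->R'->D->plug->D

D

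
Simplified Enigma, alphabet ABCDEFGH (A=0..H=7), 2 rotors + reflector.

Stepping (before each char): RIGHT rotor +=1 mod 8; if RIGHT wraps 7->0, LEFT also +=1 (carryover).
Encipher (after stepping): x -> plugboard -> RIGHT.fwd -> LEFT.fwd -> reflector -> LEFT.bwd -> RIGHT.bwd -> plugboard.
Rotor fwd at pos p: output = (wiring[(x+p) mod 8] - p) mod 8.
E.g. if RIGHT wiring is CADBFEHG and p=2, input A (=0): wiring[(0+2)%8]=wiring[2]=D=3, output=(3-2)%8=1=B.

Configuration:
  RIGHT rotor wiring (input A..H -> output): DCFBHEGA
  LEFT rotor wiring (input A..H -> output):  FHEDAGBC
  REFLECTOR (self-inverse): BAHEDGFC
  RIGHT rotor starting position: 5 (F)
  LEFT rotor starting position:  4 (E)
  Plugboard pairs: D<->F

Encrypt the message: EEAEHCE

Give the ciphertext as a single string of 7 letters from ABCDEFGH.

Answer: GCHCAGG

Derivation:
Char 1 ('E'): step: R->6, L=4; E->plug->E->R->H->L->H->refl->C->L'->B->R'->G->plug->G
Char 2 ('E'): step: R->7, L=4; E->plug->E->R->C->L->F->refl->G->L'->D->R'->C->plug->C
Char 3 ('A'): step: R->0, L->5 (L advanced); A->plug->A->R->D->L->A->refl->B->L'->A->R'->H->plug->H
Char 4 ('E'): step: R->1, L=5; E->plug->E->R->D->L->A->refl->B->L'->A->R'->C->plug->C
Char 5 ('H'): step: R->2, L=5; H->plug->H->R->A->L->B->refl->A->L'->D->R'->A->plug->A
Char 6 ('C'): step: R->3, L=5; C->plug->C->R->B->L->E->refl->D->L'->H->R'->G->plug->G
Char 7 ('E'): step: R->4, L=5; E->plug->E->R->H->L->D->refl->E->L'->B->R'->G->plug->G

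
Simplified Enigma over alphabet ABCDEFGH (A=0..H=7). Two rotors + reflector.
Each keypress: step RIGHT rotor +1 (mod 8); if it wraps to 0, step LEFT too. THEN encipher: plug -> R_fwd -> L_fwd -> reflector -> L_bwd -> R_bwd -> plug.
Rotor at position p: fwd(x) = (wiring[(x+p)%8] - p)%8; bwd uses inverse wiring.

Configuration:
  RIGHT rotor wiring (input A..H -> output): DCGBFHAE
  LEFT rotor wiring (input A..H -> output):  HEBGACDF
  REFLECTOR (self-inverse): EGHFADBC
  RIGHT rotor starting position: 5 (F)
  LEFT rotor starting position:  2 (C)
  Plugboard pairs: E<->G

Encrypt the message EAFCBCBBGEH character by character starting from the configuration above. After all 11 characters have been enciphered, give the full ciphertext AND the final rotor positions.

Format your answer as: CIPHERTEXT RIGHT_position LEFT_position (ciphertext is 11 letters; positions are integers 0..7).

Char 1 ('E'): step: R->6, L=2; E->plug->G->R->H->L->C->refl->H->L'->A->R'->E->plug->G
Char 2 ('A'): step: R->7, L=2; A->plug->A->R->F->L->D->refl->F->L'->G->R'->F->plug->F
Char 3 ('F'): step: R->0, L->3 (L advanced); F->plug->F->R->H->L->G->refl->B->L'->G->R'->C->plug->C
Char 4 ('C'): step: R->1, L=3; C->plug->C->R->A->L->D->refl->F->L'->B->R'->A->plug->A
Char 5 ('B'): step: R->2, L=3; B->plug->B->R->H->L->G->refl->B->L'->G->R'->E->plug->G
Char 6 ('C'): step: R->3, L=3; C->plug->C->R->E->L->C->refl->H->L'->C->R'->B->plug->B
Char 7 ('B'): step: R->4, L=3; B->plug->B->R->D->L->A->refl->E->L'->F->R'->H->plug->H
Char 8 ('B'): step: R->5, L=3; B->plug->B->R->D->L->A->refl->E->L'->F->R'->E->plug->G
Char 9 ('G'): step: R->6, L=3; G->plug->E->R->A->L->D->refl->F->L'->B->R'->H->plug->H
Char 10 ('E'): step: R->7, L=3; E->plug->G->R->A->L->D->refl->F->L'->B->R'->H->plug->H
Char 11 ('H'): step: R->0, L->4 (L advanced); H->plug->H->R->E->L->D->refl->F->L'->G->R'->C->plug->C
Final: ciphertext=GFCAGBHGHHC, RIGHT=0, LEFT=4

Answer: GFCAGBHGHHC 0 4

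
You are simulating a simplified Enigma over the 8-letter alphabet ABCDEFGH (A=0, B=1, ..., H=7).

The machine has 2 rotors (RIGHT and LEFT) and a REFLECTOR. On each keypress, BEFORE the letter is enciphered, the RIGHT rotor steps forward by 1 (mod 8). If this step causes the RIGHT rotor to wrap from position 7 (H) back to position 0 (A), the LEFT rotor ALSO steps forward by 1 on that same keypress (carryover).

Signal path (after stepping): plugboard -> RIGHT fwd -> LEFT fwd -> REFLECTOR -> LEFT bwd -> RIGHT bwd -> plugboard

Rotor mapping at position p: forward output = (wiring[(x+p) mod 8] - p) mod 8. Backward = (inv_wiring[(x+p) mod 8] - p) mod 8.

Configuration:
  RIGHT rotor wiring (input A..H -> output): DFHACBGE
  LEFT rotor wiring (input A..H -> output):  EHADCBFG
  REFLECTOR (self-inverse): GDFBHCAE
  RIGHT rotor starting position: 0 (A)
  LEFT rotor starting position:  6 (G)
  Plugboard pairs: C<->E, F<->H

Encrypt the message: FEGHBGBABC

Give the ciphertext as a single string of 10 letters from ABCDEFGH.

Answer: DBCEHEABDE

Derivation:
Char 1 ('F'): step: R->1, L=6; F->plug->H->R->C->L->G->refl->A->L'->B->R'->D->plug->D
Char 2 ('E'): step: R->2, L=6; E->plug->C->R->A->L->H->refl->E->L'->G->R'->B->plug->B
Char 3 ('G'): step: R->3, L=6; G->plug->G->R->C->L->G->refl->A->L'->B->R'->E->plug->C
Char 4 ('H'): step: R->4, L=6; H->plug->F->R->B->L->A->refl->G->L'->C->R'->C->plug->E
Char 5 ('B'): step: R->5, L=6; B->plug->B->R->B->L->A->refl->G->L'->C->R'->F->plug->H
Char 6 ('G'): step: R->6, L=6; G->plug->G->R->E->L->C->refl->F->L'->F->R'->C->plug->E
Char 7 ('B'): step: R->7, L=6; B->plug->B->R->E->L->C->refl->F->L'->F->R'->A->plug->A
Char 8 ('A'): step: R->0, L->7 (L advanced); A->plug->A->R->D->L->B->refl->D->L'->F->R'->B->plug->B
Char 9 ('B'): step: R->1, L=7; B->plug->B->R->G->L->C->refl->F->L'->B->R'->D->plug->D
Char 10 ('C'): step: R->2, L=7; C->plug->E->R->E->L->E->refl->H->L'->A->R'->C->plug->E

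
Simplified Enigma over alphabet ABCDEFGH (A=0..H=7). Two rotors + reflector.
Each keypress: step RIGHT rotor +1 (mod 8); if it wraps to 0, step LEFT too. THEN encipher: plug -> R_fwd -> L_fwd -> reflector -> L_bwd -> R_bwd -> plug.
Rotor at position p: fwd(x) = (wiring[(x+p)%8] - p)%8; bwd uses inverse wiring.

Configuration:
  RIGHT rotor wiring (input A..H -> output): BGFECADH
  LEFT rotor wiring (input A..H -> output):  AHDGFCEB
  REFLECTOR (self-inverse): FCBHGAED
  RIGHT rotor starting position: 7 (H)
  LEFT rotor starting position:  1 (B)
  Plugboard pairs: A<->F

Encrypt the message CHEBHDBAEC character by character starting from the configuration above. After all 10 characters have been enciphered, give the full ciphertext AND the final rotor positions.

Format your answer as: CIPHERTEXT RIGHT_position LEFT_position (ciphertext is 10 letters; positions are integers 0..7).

Answer: EBDGBAACAD 1 3

Derivation:
Char 1 ('C'): step: R->0, L->2 (L advanced); C->plug->C->R->F->L->H->refl->D->L'->C->R'->E->plug->E
Char 2 ('H'): step: R->1, L=2; H->plug->H->R->A->L->B->refl->C->L'->E->R'->B->plug->B
Char 3 ('E'): step: R->2, L=2; E->plug->E->R->B->L->E->refl->G->L'->G->R'->D->plug->D
Char 4 ('B'): step: R->3, L=2; B->plug->B->R->H->L->F->refl->A->L'->D->R'->G->plug->G
Char 5 ('H'): step: R->4, L=2; H->plug->H->R->A->L->B->refl->C->L'->E->R'->B->plug->B
Char 6 ('D'): step: R->5, L=2; D->plug->D->R->E->L->C->refl->B->L'->A->R'->F->plug->A
Char 7 ('B'): step: R->6, L=2; B->plug->B->R->B->L->E->refl->G->L'->G->R'->F->plug->A
Char 8 ('A'): step: R->7, L=2; A->plug->F->R->D->L->A->refl->F->L'->H->R'->C->plug->C
Char 9 ('E'): step: R->0, L->3 (L advanced); E->plug->E->R->C->L->H->refl->D->L'->A->R'->F->plug->A
Char 10 ('C'): step: R->1, L=3; C->plug->C->R->D->L->B->refl->C->L'->B->R'->D->plug->D
Final: ciphertext=EBDGBAACAD, RIGHT=1, LEFT=3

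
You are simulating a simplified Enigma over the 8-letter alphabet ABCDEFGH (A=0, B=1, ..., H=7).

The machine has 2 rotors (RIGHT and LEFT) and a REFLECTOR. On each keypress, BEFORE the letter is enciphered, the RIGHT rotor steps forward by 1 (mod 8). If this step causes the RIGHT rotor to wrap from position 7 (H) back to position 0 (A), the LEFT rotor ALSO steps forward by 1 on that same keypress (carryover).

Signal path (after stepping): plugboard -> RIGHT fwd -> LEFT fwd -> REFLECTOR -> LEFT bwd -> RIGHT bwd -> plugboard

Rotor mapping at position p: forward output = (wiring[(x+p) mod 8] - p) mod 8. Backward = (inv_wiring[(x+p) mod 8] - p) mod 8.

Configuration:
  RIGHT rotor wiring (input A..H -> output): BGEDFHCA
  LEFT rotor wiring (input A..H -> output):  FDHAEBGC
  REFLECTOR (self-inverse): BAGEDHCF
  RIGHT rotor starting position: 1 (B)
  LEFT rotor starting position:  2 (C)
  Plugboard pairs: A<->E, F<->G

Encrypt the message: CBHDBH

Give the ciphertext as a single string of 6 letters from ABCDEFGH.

Answer: AHAFHF

Derivation:
Char 1 ('C'): step: R->2, L=2; C->plug->C->R->D->L->H->refl->F->L'->A->R'->E->plug->A
Char 2 ('B'): step: R->3, L=2; B->plug->B->R->C->L->C->refl->G->L'->B->R'->H->plug->H
Char 3 ('H'): step: R->4, L=2; H->plug->H->R->H->L->B->refl->A->L'->F->R'->E->plug->A
Char 4 ('D'): step: R->5, L=2; D->plug->D->R->E->L->E->refl->D->L'->G->R'->G->plug->F
Char 5 ('B'): step: R->6, L=2; B->plug->B->R->C->L->C->refl->G->L'->B->R'->H->plug->H
Char 6 ('H'): step: R->7, L=2; H->plug->H->R->D->L->H->refl->F->L'->A->R'->G->plug->F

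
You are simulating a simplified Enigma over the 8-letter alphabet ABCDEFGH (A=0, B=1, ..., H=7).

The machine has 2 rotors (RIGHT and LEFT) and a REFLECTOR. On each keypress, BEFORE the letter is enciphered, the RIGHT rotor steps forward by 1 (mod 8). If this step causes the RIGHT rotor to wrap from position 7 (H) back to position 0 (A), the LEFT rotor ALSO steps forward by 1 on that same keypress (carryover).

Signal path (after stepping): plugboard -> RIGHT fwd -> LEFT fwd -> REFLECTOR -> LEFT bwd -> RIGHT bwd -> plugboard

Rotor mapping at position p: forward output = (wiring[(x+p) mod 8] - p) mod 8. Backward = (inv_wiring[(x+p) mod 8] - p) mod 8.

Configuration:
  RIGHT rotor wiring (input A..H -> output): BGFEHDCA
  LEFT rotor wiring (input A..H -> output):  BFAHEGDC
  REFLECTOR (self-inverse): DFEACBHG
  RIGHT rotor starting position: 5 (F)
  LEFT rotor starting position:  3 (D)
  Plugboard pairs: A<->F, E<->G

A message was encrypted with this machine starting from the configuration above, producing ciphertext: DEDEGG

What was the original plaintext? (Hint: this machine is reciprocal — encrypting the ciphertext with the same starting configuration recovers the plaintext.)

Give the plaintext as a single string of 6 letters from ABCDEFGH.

Answer: AGCHEB

Derivation:
Char 1 ('D'): step: R->6, L=3; D->plug->D->R->A->L->E->refl->C->L'->G->R'->F->plug->A
Char 2 ('E'): step: R->7, L=3; E->plug->G->R->E->L->H->refl->G->L'->F->R'->E->plug->G
Char 3 ('D'): step: R->0, L->4 (L advanced); D->plug->D->R->E->L->F->refl->B->L'->F->R'->C->plug->C
Char 4 ('E'): step: R->1, L=4; E->plug->G->R->H->L->D->refl->A->L'->A->R'->H->plug->H
Char 5 ('G'): step: R->2, L=4; G->plug->E->R->A->L->A->refl->D->L'->H->R'->G->plug->E
Char 6 ('G'): step: R->3, L=4; G->plug->E->R->F->L->B->refl->F->L'->E->R'->B->plug->B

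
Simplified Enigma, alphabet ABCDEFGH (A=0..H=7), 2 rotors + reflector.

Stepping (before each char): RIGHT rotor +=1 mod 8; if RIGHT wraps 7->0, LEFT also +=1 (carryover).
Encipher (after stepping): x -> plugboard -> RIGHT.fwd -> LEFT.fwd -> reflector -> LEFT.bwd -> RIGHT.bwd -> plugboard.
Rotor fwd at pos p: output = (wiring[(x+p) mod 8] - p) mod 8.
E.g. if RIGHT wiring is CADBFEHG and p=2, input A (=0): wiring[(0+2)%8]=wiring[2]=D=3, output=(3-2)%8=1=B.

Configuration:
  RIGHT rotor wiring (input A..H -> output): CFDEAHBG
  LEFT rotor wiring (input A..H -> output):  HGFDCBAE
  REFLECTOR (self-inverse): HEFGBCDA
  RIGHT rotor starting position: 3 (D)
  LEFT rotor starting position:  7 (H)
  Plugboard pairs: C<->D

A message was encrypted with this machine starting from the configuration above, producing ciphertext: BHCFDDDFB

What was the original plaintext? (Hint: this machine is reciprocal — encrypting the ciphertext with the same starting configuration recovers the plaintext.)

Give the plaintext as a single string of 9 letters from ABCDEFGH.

Answer: DCDHGHGBF

Derivation:
Char 1 ('B'): step: R->4, L=7; B->plug->B->R->D->L->G->refl->D->L'->F->R'->C->plug->D
Char 2 ('H'): step: R->5, L=7; H->plug->H->R->D->L->G->refl->D->L'->F->R'->D->plug->C
Char 3 ('C'): step: R->6, L=7; C->plug->D->R->H->L->B->refl->E->L'->E->R'->C->plug->D
Char 4 ('F'): step: R->7, L=7; F->plug->F->R->B->L->A->refl->H->L'->C->R'->H->plug->H
Char 5 ('D'): step: R->0, L->0 (L advanced); D->plug->C->R->D->L->D->refl->G->L'->B->R'->G->plug->G
Char 6 ('D'): step: R->1, L=0; D->plug->C->R->D->L->D->refl->G->L'->B->R'->H->plug->H
Char 7 ('D'): step: R->2, L=0; D->plug->C->R->G->L->A->refl->H->L'->A->R'->G->plug->G
Char 8 ('F'): step: R->3, L=0; F->plug->F->R->H->L->E->refl->B->L'->F->R'->B->plug->B
Char 9 ('B'): step: R->4, L=0; B->plug->B->R->D->L->D->refl->G->L'->B->R'->F->plug->F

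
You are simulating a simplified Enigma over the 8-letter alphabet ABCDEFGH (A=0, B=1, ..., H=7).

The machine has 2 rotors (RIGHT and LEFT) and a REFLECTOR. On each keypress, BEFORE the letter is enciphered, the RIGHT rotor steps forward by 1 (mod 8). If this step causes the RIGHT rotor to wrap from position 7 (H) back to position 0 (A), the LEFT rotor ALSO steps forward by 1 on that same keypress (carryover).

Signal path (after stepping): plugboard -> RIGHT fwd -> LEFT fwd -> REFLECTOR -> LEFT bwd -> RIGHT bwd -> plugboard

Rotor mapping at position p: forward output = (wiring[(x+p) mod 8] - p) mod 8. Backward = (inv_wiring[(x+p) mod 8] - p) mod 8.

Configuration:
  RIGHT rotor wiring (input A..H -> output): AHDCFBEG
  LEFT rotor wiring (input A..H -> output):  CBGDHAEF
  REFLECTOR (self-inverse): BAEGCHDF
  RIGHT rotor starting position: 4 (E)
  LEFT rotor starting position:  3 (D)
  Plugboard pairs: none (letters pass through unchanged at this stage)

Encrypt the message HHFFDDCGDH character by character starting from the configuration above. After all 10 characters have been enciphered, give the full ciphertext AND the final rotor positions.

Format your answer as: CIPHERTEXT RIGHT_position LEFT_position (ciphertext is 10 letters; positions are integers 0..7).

Answer: DBAHEHDBEC 6 4

Derivation:
Char 1 ('H'): step: R->5, L=3; H->plug->H->R->A->L->A->refl->B->L'->D->R'->D->plug->D
Char 2 ('H'): step: R->6, L=3; H->plug->H->R->D->L->B->refl->A->L'->A->R'->B->plug->B
Char 3 ('F'): step: R->7, L=3; F->plug->F->R->G->L->G->refl->D->L'->H->R'->A->plug->A
Char 4 ('F'): step: R->0, L->4 (L advanced); F->plug->F->R->B->L->E->refl->C->L'->G->R'->H->plug->H
Char 5 ('D'): step: R->1, L=4; D->plug->D->R->E->L->G->refl->D->L'->A->R'->E->plug->E
Char 6 ('D'): step: R->2, L=4; D->plug->D->R->H->L->H->refl->F->L'->F->R'->H->plug->H
Char 7 ('C'): step: R->3, L=4; C->plug->C->R->G->L->C->refl->E->L'->B->R'->D->plug->D
Char 8 ('G'): step: R->4, L=4; G->plug->G->R->H->L->H->refl->F->L'->F->R'->B->plug->B
Char 9 ('D'): step: R->5, L=4; D->plug->D->R->D->L->B->refl->A->L'->C->R'->E->plug->E
Char 10 ('H'): step: R->6, L=4; H->plug->H->R->D->L->B->refl->A->L'->C->R'->C->plug->C
Final: ciphertext=DBAHEHDBEC, RIGHT=6, LEFT=4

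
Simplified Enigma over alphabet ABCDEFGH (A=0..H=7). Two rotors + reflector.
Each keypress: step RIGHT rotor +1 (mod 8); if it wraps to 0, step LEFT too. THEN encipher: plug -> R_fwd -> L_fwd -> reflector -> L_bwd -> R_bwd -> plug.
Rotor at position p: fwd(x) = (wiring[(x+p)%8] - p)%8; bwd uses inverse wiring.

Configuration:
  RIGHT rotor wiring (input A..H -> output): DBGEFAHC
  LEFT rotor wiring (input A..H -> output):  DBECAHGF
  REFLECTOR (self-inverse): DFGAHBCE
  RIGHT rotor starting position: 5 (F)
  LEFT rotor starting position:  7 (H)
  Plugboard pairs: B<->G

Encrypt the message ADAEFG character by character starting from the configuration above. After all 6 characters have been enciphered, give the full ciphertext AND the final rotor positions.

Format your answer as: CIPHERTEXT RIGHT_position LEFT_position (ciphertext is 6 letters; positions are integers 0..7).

Answer: BBCBAC 3 0

Derivation:
Char 1 ('A'): step: R->6, L=7; A->plug->A->R->B->L->E->refl->H->L'->H->R'->G->plug->B
Char 2 ('D'): step: R->7, L=7; D->plug->D->R->H->L->H->refl->E->L'->B->R'->G->plug->B
Char 3 ('A'): step: R->0, L->0 (L advanced); A->plug->A->R->D->L->C->refl->G->L'->G->R'->C->plug->C
Char 4 ('E'): step: R->1, L=0; E->plug->E->R->H->L->F->refl->B->L'->B->R'->G->plug->B
Char 5 ('F'): step: R->2, L=0; F->plug->F->R->A->L->D->refl->A->L'->E->R'->A->plug->A
Char 6 ('G'): step: R->3, L=0; G->plug->B->R->C->L->E->refl->H->L'->F->R'->C->plug->C
Final: ciphertext=BBCBAC, RIGHT=3, LEFT=0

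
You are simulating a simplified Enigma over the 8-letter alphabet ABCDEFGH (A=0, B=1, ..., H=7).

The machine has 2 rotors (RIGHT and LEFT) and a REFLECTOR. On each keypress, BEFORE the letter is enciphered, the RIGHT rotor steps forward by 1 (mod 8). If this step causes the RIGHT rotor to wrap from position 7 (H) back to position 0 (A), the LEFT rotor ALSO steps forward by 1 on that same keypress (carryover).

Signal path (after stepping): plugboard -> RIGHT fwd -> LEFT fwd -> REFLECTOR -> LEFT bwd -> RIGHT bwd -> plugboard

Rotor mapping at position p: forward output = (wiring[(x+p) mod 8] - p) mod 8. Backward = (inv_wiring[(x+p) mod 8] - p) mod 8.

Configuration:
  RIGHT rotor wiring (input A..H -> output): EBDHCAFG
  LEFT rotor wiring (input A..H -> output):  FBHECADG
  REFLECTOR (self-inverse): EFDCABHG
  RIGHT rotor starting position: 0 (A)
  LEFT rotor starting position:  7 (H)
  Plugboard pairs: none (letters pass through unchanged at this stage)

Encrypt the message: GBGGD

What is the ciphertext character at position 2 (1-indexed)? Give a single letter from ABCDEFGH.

Char 1 ('G'): step: R->1, L=7; G->plug->G->R->F->L->D->refl->C->L'->C->R'->B->plug->B
Char 2 ('B'): step: R->2, L=7; B->plug->B->R->F->L->D->refl->C->L'->C->R'->G->plug->G

G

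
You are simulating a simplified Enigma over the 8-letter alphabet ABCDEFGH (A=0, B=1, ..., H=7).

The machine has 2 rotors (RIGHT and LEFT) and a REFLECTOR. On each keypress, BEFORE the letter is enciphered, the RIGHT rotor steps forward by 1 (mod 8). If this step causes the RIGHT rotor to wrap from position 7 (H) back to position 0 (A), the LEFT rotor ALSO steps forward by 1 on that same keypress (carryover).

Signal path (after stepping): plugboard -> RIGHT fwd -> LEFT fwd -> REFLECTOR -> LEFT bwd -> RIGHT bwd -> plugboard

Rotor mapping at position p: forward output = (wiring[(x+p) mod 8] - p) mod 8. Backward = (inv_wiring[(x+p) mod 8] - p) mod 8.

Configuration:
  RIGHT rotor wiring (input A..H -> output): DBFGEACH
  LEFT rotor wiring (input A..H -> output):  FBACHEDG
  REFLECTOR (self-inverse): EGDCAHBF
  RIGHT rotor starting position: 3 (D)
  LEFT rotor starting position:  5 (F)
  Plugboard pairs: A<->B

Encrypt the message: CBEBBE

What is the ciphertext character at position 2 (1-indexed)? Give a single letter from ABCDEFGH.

Char 1 ('C'): step: R->4, L=5; C->plug->C->R->G->L->F->refl->H->L'->A->R'->A->plug->B
Char 2 ('B'): step: R->5, L=5; B->plug->A->R->D->L->A->refl->E->L'->E->R'->E->plug->E

E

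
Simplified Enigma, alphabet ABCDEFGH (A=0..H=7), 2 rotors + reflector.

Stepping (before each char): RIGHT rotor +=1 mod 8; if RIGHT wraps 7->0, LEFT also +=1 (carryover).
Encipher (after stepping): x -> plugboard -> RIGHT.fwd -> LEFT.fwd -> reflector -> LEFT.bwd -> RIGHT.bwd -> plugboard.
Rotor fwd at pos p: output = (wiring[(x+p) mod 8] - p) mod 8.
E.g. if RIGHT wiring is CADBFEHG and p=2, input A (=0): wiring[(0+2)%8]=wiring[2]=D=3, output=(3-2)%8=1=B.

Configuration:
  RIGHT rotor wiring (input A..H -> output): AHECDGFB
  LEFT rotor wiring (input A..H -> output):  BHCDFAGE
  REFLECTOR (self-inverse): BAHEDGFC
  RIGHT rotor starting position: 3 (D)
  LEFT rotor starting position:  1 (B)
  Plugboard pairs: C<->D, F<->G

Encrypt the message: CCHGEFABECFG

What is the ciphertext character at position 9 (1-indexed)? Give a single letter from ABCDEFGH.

Char 1 ('C'): step: R->4, L=1; C->plug->D->R->F->L->F->refl->G->L'->A->R'->G->plug->F
Char 2 ('C'): step: R->5, L=1; C->plug->D->R->D->L->E->refl->D->L'->G->R'->H->plug->H
Char 3 ('H'): step: R->6, L=1; H->plug->H->R->A->L->G->refl->F->L'->F->R'->G->plug->F
Char 4 ('G'): step: R->7, L=1; G->plug->F->R->E->L->H->refl->C->L'->C->R'->A->plug->A
Char 5 ('E'): step: R->0, L->2 (L advanced); E->plug->E->R->D->L->G->refl->F->L'->H->R'->B->plug->B
Char 6 ('F'): step: R->1, L=2; F->plug->G->R->A->L->A->refl->B->L'->B->R'->C->plug->D
Char 7 ('A'): step: R->2, L=2; A->plug->A->R->C->L->D->refl->E->L'->E->R'->D->plug->C
Char 8 ('B'): step: R->3, L=2; B->plug->B->R->A->L->A->refl->B->L'->B->R'->H->plug->H
Char 9 ('E'): step: R->4, L=2; E->plug->E->R->E->L->E->refl->D->L'->C->R'->B->plug->B

B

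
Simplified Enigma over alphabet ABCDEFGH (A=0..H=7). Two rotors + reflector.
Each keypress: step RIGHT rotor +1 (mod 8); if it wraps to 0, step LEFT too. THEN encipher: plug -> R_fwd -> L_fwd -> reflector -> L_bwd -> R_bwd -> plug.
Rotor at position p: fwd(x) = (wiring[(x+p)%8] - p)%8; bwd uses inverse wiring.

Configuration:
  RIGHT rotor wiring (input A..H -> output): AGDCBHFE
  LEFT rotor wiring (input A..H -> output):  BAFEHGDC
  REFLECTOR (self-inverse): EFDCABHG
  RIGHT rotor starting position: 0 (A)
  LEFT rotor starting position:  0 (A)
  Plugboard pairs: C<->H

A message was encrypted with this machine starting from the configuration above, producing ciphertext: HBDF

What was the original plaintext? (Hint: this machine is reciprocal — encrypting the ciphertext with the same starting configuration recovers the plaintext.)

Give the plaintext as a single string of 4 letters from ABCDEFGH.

Char 1 ('H'): step: R->1, L=0; H->plug->C->R->B->L->A->refl->E->L'->D->R'->G->plug->G
Char 2 ('B'): step: R->2, L=0; B->plug->B->R->A->L->B->refl->F->L'->C->R'->F->plug->F
Char 3 ('D'): step: R->3, L=0; D->plug->D->R->C->L->F->refl->B->L'->A->R'->H->plug->C
Char 4 ('F'): step: R->4, L=0; F->plug->F->R->C->L->F->refl->B->L'->A->R'->D->plug->D

Answer: GFCD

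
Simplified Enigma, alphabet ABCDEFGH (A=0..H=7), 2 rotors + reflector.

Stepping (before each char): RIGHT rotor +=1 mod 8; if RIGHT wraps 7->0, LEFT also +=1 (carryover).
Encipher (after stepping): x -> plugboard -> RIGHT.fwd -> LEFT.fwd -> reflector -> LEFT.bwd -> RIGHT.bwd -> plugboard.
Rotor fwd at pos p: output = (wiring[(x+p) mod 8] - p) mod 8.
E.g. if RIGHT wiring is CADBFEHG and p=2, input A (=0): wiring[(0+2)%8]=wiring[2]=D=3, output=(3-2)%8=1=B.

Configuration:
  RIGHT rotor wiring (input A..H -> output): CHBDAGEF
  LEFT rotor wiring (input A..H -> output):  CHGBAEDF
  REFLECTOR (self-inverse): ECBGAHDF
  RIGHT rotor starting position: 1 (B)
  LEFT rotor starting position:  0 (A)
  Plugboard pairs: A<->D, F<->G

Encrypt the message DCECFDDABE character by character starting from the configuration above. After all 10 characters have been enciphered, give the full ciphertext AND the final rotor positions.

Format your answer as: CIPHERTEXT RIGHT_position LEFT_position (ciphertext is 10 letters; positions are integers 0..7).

Char 1 ('D'): step: R->2, L=0; D->plug->A->R->H->L->F->refl->H->L'->B->R'->B->plug->B
Char 2 ('C'): step: R->3, L=0; C->plug->C->R->D->L->B->refl->C->L'->A->R'->A->plug->D
Char 3 ('E'): step: R->4, L=0; E->plug->E->R->G->L->D->refl->G->L'->C->R'->B->plug->B
Char 4 ('C'): step: R->5, L=0; C->plug->C->R->A->L->C->refl->B->L'->D->R'->H->plug->H
Char 5 ('F'): step: R->6, L=0; F->plug->G->R->C->L->G->refl->D->L'->G->R'->A->plug->D
Char 6 ('D'): step: R->7, L=0; D->plug->A->R->G->L->D->refl->G->L'->C->R'->D->plug->A
Char 7 ('D'): step: R->0, L->1 (L advanced); D->plug->A->R->C->L->A->refl->E->L'->G->R'->F->plug->G
Char 8 ('A'): step: R->1, L=1; A->plug->D->R->H->L->B->refl->C->L'->F->R'->E->plug->E
Char 9 ('B'): step: R->2, L=1; B->plug->B->R->B->L->F->refl->H->L'->D->R'->F->plug->G
Char 10 ('E'): step: R->3, L=1; E->plug->E->R->C->L->A->refl->E->L'->G->R'->H->plug->H
Final: ciphertext=BDBHDAGEGH, RIGHT=3, LEFT=1

Answer: BDBHDAGEGH 3 1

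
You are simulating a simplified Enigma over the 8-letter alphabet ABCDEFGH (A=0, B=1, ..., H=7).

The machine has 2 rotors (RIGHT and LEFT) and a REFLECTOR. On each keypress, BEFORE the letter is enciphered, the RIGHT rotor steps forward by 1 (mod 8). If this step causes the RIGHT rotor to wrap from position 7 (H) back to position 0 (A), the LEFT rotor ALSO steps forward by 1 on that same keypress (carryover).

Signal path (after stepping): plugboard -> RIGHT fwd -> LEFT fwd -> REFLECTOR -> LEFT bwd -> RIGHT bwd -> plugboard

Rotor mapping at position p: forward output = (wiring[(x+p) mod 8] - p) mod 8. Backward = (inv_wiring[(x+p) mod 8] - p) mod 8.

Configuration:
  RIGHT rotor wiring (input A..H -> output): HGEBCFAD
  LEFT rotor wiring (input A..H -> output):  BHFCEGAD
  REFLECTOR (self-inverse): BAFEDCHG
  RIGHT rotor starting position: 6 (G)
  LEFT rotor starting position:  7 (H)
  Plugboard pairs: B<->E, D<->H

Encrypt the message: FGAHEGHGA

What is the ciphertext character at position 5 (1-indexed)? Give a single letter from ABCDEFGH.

Char 1 ('F'): step: R->7, L=7; F->plug->F->R->D->L->G->refl->H->L'->G->R'->G->plug->G
Char 2 ('G'): step: R->0, L->0 (L advanced); G->plug->G->R->A->L->B->refl->A->L'->G->R'->B->plug->E
Char 3 ('A'): step: R->1, L=0; A->plug->A->R->F->L->G->refl->H->L'->B->R'->D->plug->H
Char 4 ('H'): step: R->2, L=0; H->plug->D->R->D->L->C->refl->F->L'->C->R'->A->plug->A
Char 5 ('E'): step: R->3, L=0; E->plug->B->R->H->L->D->refl->E->L'->E->R'->F->plug->F

F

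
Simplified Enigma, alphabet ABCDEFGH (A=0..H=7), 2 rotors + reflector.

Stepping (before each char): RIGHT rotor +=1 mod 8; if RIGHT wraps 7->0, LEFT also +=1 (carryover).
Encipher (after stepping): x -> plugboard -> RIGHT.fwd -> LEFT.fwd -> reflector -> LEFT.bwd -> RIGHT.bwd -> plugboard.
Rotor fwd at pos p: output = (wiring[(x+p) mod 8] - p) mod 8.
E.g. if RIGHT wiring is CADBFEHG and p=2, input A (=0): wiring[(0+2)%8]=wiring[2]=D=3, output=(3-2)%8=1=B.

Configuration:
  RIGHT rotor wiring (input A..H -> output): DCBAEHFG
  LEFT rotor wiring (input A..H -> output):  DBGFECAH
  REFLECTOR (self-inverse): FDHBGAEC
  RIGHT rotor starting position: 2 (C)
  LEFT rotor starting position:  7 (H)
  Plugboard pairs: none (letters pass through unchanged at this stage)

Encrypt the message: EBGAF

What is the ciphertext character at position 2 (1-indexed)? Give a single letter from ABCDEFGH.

Char 1 ('E'): step: R->3, L=7; E->plug->E->R->D->L->H->refl->C->L'->C->R'->D->plug->D
Char 2 ('B'): step: R->4, L=7; B->plug->B->R->D->L->H->refl->C->L'->C->R'->D->plug->D

D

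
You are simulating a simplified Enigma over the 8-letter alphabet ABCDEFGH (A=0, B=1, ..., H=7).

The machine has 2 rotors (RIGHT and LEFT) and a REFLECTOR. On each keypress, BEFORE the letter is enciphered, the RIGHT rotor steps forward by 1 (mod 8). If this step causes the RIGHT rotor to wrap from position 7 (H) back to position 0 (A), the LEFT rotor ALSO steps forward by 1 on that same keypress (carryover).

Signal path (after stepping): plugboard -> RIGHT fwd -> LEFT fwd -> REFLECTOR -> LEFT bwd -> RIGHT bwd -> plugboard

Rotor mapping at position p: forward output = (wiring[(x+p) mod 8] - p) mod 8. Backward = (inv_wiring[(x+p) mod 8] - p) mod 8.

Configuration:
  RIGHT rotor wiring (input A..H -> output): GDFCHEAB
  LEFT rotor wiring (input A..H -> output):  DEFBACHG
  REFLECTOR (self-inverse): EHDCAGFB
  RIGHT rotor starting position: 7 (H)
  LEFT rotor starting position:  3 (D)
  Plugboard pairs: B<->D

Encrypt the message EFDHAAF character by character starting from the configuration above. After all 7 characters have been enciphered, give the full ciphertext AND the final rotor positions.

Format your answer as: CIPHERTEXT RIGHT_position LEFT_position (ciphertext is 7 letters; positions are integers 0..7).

Char 1 ('E'): step: R->0, L->4 (L advanced); E->plug->E->R->H->L->F->refl->G->L'->B->R'->H->plug->H
Char 2 ('F'): step: R->1, L=4; F->plug->F->R->H->L->F->refl->G->L'->B->R'->C->plug->C
Char 3 ('D'): step: R->2, L=4; D->plug->B->R->A->L->E->refl->A->L'->F->R'->C->plug->C
Char 4 ('H'): step: R->3, L=4; H->plug->H->R->C->L->D->refl->C->L'->D->R'->F->plug->F
Char 5 ('A'): step: R->4, L=4; A->plug->A->R->D->L->C->refl->D->L'->C->R'->E->plug->E
Char 6 ('A'): step: R->5, L=4; A->plug->A->R->H->L->F->refl->G->L'->B->R'->D->plug->B
Char 7 ('F'): step: R->6, L=4; F->plug->F->R->E->L->H->refl->B->L'->G->R'->H->plug->H
Final: ciphertext=HCCFEBH, RIGHT=6, LEFT=4

Answer: HCCFEBH 6 4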